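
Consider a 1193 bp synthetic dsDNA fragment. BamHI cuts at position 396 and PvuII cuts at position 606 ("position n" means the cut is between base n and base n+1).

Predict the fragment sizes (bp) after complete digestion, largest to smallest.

Combined cut positions (sorted): 396, 606.
Linear molecule, 2 cuts → 3 fragments:
  396 − 0 = 396 bp
  606 − 396 = 210 bp
  1193 − 606 = 587 bp
Sorted largest to smallest: 587, 396, 210 bp.

587, 396, 210 bp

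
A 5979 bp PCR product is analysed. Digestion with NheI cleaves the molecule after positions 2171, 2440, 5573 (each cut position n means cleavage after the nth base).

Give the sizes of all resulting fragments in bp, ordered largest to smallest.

Linear molecule, 3 cuts → 4 fragments:
  2171 − 0 = 2171 bp
  2440 − 2171 = 269 bp
  5573 − 2440 = 3133 bp
  5979 − 5573 = 406 bp
Sorted largest to smallest: 3133, 2171, 406, 269 bp.

3133, 2171, 406, 269 bp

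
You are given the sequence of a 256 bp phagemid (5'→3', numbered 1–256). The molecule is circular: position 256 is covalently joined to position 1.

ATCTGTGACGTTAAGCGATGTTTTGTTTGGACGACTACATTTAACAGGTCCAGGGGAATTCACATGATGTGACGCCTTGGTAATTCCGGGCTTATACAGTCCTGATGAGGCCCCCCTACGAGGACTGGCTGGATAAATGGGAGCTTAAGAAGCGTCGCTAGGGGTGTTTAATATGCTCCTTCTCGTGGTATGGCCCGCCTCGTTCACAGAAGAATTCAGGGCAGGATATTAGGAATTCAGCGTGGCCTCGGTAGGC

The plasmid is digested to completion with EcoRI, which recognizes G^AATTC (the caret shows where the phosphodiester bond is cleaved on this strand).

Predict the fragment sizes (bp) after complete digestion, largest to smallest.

156, 79, 21 bp

EcoRI sites (GAATTC) start at positions 56, 212, 233.
EcoRI cuts after the first base of each site, so after positions 56, 212, 233.
Circular molecule, 3 cuts → 3 fragments:
  57–212 → 156 bp
  213–233 → 21 bp
  234–256 then 1–56 → 23 + 56 = 79 bp
Sorted largest to smallest: 156, 79, 21 bp.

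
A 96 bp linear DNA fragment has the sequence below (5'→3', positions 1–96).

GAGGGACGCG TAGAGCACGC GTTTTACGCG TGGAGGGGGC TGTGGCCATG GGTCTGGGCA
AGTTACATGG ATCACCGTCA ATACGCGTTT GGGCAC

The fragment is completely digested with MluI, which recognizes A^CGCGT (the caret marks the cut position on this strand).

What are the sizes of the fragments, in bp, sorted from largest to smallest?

57, 13, 11, 9, 6 bp

MluI sites (ACGCGT) start at positions 6, 17, 26, 83.
MluI cuts after the first base of each site, so after positions 6, 17, 26, 83.
Linear molecule, 4 cuts → 5 fragments:
  1–6 → 6 bp
  7–17 → 11 bp
  18–26 → 9 bp
  27–83 → 57 bp
  84–96 → 13 bp
Sorted largest to smallest: 57, 13, 11, 9, 6 bp.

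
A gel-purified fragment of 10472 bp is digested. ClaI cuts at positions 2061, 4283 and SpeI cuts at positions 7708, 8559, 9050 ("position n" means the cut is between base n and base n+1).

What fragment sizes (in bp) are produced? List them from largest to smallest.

Combined cut positions (sorted): 2061, 4283, 7708, 8559, 9050.
Linear molecule, 5 cuts → 6 fragments:
  2061 − 0 = 2061 bp
  4283 − 2061 = 2222 bp
  7708 − 4283 = 3425 bp
  8559 − 7708 = 851 bp
  9050 − 8559 = 491 bp
  10472 − 9050 = 1422 bp
Sorted largest to smallest: 3425, 2222, 2061, 1422, 851, 491 bp.

3425, 2222, 2061, 1422, 851, 491 bp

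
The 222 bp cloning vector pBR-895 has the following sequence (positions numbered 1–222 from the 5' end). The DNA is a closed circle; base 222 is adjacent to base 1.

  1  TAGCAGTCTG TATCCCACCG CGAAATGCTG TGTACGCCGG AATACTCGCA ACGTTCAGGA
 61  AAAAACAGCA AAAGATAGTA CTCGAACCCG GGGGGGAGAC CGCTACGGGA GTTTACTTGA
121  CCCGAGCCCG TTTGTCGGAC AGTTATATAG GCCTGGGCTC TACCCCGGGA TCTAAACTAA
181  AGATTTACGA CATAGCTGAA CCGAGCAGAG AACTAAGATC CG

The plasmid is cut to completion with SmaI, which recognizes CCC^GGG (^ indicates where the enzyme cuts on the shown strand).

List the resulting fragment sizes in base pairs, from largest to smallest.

SmaI sites (CCCGGG) start at positions 87, 164.
SmaI cuts after base 3 of each site, so after positions 89, 166.
Circular molecule, 2 cuts → 2 fragments:
  90–166 → 77 bp
  167–222 then 1–89 → 56 + 89 = 145 bp
Sorted largest to smallest: 145, 77 bp.

145, 77 bp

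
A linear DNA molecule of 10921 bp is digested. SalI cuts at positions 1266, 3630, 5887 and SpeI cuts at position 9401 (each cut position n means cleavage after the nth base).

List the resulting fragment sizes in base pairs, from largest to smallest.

3514, 2364, 2257, 1520, 1266 bp

Combined cut positions (sorted): 1266, 3630, 5887, 9401.
Linear molecule, 4 cuts → 5 fragments:
  1266 − 0 = 1266 bp
  3630 − 1266 = 2364 bp
  5887 − 3630 = 2257 bp
  9401 − 5887 = 3514 bp
  10921 − 9401 = 1520 bp
Sorted largest to smallest: 3514, 2364, 2257, 1520, 1266 bp.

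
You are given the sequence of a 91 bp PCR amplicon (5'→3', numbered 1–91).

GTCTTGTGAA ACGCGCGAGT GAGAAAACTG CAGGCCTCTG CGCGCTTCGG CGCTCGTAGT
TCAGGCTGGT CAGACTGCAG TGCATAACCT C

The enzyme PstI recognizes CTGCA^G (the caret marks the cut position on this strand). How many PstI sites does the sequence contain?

CTGCAG occurs starting at positions 28, 75.
PstI cuts at 2 sites.

2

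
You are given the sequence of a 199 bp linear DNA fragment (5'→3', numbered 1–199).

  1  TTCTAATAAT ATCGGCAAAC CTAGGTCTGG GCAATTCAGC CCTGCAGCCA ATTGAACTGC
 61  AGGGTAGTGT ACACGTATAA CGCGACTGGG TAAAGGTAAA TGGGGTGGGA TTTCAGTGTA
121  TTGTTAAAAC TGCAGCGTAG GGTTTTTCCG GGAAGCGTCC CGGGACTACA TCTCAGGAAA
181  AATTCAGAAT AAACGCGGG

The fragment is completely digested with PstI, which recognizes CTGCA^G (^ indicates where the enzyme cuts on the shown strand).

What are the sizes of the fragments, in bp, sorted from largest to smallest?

73, 65, 46, 15 bp

PstI sites (CTGCAG) start at positions 42, 57, 130.
PstI cuts after base 5 of each site (before the last base), so after positions 46, 61, 134.
Linear molecule, 3 cuts → 4 fragments:
  1–46 → 46 bp
  47–61 → 15 bp
  62–134 → 73 bp
  135–199 → 65 bp
Sorted largest to smallest: 73, 65, 46, 15 bp.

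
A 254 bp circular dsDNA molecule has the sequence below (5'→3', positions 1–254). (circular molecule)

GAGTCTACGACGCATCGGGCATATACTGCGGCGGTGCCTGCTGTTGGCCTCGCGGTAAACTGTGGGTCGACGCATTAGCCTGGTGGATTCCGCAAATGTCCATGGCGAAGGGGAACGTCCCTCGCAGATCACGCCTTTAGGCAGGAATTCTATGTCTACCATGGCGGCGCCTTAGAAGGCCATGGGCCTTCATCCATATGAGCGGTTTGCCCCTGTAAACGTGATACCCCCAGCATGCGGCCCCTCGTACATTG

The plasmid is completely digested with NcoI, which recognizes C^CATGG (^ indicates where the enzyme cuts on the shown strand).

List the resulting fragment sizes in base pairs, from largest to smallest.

174, 59, 21 bp

NcoI sites (CCATGG) start at positions 100, 159, 180.
NcoI cuts after the first base of each site, so after positions 100, 159, 180.
Circular molecule, 3 cuts → 3 fragments:
  101–159 → 59 bp
  160–180 → 21 bp
  181–254 then 1–100 → 74 + 100 = 174 bp
Sorted largest to smallest: 174, 59, 21 bp.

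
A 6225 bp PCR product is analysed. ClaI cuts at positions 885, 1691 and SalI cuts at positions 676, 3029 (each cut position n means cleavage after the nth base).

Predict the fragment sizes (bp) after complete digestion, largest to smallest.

Combined cut positions (sorted): 676, 885, 1691, 3029.
Linear molecule, 4 cuts → 5 fragments:
  676 − 0 = 676 bp
  885 − 676 = 209 bp
  1691 − 885 = 806 bp
  3029 − 1691 = 1338 bp
  6225 − 3029 = 3196 bp
Sorted largest to smallest: 3196, 1338, 806, 676, 209 bp.

3196, 1338, 806, 676, 209 bp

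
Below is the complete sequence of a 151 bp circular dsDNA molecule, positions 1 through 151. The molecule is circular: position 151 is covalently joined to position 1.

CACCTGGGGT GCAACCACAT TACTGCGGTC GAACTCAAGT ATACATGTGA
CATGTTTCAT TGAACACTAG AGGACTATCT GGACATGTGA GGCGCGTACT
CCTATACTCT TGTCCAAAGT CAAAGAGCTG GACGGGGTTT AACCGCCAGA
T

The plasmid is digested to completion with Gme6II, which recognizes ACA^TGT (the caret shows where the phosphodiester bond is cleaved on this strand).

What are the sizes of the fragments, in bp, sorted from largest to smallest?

Gme6II sites (ACATGT) start at positions 43, 50, 83.
Gme6II cuts after base 3 of each site, so after positions 45, 52, 85.
Circular molecule, 3 cuts → 3 fragments:
  46–52 → 7 bp
  53–85 → 33 bp
  86–151 then 1–45 → 66 + 45 = 111 bp
Sorted largest to smallest: 111, 33, 7 bp.

111, 33, 7 bp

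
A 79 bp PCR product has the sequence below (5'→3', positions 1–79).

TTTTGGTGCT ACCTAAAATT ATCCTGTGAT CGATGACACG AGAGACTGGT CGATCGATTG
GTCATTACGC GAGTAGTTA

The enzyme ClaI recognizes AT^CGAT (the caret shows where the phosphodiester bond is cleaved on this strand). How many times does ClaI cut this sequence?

2

ATCGAT occurs starting at positions 29, 53.
ClaI cuts at 2 sites.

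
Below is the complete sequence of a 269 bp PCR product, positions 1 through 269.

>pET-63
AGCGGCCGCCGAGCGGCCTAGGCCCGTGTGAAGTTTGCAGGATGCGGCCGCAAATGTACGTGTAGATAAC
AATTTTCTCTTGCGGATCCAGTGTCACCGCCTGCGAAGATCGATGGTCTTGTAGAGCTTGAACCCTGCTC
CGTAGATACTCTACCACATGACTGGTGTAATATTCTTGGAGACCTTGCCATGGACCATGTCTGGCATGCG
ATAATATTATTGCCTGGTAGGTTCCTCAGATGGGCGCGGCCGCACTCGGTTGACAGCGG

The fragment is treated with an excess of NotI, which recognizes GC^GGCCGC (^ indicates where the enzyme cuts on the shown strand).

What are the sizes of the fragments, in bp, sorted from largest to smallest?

202, 42, 22, 3 bp

NotI sites (GCGGCCGC) start at positions 2, 44, 246.
NotI cuts after base 2 of each site, so after positions 3, 45, 247.
Linear molecule, 3 cuts → 4 fragments:
  1–3 → 3 bp
  4–45 → 42 bp
  46–247 → 202 bp
  248–269 → 22 bp
Sorted largest to smallest: 202, 42, 22, 3 bp.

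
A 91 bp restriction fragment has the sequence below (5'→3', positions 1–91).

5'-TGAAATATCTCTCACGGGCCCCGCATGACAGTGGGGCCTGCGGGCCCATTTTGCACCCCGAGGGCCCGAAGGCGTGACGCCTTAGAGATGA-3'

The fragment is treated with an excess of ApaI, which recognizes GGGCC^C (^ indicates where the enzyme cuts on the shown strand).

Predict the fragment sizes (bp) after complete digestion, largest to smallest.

26, 25, 20, 20 bp

ApaI sites (GGGCCC) start at positions 16, 42, 62.
ApaI cuts after base 5 of each site (before the last base), so after positions 20, 46, 66.
Linear molecule, 3 cuts → 4 fragments:
  1–20 → 20 bp
  21–46 → 26 bp
  47–66 → 20 bp
  67–91 → 25 bp
Sorted largest to smallest: 26, 25, 20, 20 bp.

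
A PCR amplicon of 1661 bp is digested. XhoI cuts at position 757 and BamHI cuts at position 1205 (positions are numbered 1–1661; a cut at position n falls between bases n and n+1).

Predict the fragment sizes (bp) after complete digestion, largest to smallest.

757, 456, 448 bp

Combined cut positions (sorted): 757, 1205.
Linear molecule, 2 cuts → 3 fragments:
  757 − 0 = 757 bp
  1205 − 757 = 448 bp
  1661 − 1205 = 456 bp
Sorted largest to smallest: 757, 456, 448 bp.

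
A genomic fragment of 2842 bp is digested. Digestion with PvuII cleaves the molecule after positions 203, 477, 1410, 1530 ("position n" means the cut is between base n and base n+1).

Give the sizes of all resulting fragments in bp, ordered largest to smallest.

1312, 933, 274, 203, 120 bp

Linear molecule, 4 cuts → 5 fragments:
  203 − 0 = 203 bp
  477 − 203 = 274 bp
  1410 − 477 = 933 bp
  1530 − 1410 = 120 bp
  2842 − 1530 = 1312 bp
Sorted largest to smallest: 1312, 933, 274, 203, 120 bp.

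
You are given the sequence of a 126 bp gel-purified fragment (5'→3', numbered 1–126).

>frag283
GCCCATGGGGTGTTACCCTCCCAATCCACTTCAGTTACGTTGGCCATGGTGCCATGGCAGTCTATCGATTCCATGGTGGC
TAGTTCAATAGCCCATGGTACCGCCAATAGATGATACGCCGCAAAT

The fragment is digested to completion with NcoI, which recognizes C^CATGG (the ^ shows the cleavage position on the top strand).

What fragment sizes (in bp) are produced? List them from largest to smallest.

NcoI sites (CCATGG) start at positions 3, 44, 52, 71, 93.
NcoI cuts after the first base of each site, so after positions 3, 44, 52, 71, 93.
Linear molecule, 5 cuts → 6 fragments:
  1–3 → 3 bp
  4–44 → 41 bp
  45–52 → 8 bp
  53–71 → 19 bp
  72–93 → 22 bp
  94–126 → 33 bp
Sorted largest to smallest: 41, 33, 22, 19, 8, 3 bp.

41, 33, 22, 19, 8, 3 bp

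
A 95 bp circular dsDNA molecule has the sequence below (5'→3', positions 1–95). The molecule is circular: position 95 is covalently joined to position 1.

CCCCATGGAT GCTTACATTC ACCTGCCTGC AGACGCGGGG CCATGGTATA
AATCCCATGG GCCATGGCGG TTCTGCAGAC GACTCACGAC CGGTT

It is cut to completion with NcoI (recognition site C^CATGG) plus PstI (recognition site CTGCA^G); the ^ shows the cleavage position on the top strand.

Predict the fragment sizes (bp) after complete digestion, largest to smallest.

28, 21, 15, 14, 10, 7 bp

NcoI sites (CCATGG) start at positions 3, 41, 55, 62.
NcoI cuts after the first base of each site, so after positions 3, 41, 55, 62.
PstI sites (CTGCAG) start at positions 27, 73.
PstI cuts after base 5 of each site (before the last base), so after positions 31, 77.
Combined cut positions: 3, 31, 41, 55, 62, 77.
Circular molecule, 6 cuts → 6 fragments:
  4–31 → 28 bp
  32–41 → 10 bp
  42–55 → 14 bp
  56–62 → 7 bp
  63–77 → 15 bp
  78–95 then 1–3 → 18 + 3 = 21 bp
Sorted largest to smallest: 28, 21, 15, 14, 10, 7 bp.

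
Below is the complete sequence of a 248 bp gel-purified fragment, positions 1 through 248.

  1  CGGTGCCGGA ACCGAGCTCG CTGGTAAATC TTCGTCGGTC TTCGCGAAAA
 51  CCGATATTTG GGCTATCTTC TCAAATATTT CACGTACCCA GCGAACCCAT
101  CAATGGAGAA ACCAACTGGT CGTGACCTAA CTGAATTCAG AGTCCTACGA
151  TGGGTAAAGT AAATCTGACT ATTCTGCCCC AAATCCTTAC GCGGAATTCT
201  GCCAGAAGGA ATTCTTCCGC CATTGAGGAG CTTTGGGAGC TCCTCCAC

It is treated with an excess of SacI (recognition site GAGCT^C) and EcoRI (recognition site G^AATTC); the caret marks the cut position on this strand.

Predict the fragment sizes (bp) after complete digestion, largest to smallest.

SacI sites (GAGCTC) start at positions 14, 237.
SacI cuts after base 5 of each site (before the last base), so after positions 18, 241.
EcoRI sites (GAATTC) start at positions 133, 194, 209.
EcoRI cuts after the first base of each site, so after positions 133, 194, 209.
Combined cut positions: 18, 133, 194, 209, 241.
Linear molecule, 5 cuts → 6 fragments:
  1–18 → 18 bp
  19–133 → 115 bp
  134–194 → 61 bp
  195–209 → 15 bp
  210–241 → 32 bp
  242–248 → 7 bp
Sorted largest to smallest: 115, 61, 32, 18, 15, 7 bp.

115, 61, 32, 18, 15, 7 bp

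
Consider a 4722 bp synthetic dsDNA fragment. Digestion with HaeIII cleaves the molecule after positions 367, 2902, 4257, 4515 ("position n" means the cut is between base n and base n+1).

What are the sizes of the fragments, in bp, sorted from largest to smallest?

Linear molecule, 4 cuts → 5 fragments:
  367 − 0 = 367 bp
  2902 − 367 = 2535 bp
  4257 − 2902 = 1355 bp
  4515 − 4257 = 258 bp
  4722 − 4515 = 207 bp
Sorted largest to smallest: 2535, 1355, 367, 258, 207 bp.

2535, 1355, 367, 258, 207 bp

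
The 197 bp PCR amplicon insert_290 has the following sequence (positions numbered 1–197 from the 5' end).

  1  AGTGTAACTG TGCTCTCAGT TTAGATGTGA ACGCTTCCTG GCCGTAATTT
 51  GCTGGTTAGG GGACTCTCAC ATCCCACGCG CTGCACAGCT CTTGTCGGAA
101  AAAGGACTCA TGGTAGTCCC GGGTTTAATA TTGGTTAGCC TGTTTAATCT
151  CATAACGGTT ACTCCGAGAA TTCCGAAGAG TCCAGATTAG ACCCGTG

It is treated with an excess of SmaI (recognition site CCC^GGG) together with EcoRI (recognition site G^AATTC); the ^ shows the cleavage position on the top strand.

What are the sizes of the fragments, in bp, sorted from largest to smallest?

The SmaI site (CCCGGG) starts at position 118.
SmaI cuts after base 3 of each site, so after position 120.
The EcoRI site (GAATTC) starts at position 168.
EcoRI cuts after the first base of each site, so after position 168.
Combined cut positions: 120, 168.
Linear molecule, 2 cuts → 3 fragments:
  1–120 → 120 bp
  121–168 → 48 bp
  169–197 → 29 bp
Sorted largest to smallest: 120, 48, 29 bp.

120, 48, 29 bp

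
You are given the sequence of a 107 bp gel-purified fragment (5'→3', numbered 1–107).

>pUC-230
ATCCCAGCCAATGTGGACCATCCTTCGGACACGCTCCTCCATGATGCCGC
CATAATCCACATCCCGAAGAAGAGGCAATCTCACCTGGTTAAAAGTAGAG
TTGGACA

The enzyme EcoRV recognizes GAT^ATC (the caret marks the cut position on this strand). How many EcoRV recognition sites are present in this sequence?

0

No occurrence of GATATC is present in the sequence.
EcoRV does not cut: 0 sites.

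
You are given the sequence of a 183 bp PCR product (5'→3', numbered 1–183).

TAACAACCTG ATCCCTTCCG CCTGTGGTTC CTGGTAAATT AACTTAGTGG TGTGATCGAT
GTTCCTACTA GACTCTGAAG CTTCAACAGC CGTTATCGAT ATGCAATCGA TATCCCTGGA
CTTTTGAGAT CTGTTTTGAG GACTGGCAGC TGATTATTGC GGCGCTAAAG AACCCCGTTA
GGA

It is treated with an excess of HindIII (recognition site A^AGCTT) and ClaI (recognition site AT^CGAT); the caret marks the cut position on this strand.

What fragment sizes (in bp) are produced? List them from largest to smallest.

The HindIII site (AAGCTT) starts at position 78.
HindIII cuts after the first base of each site, so after position 78.
ClaI sites (ATCGAT) start at positions 55, 95, 106.
ClaI cuts after base 2 of each site, so after positions 56, 96, 107.
Combined cut positions: 56, 78, 96, 107.
Linear molecule, 4 cuts → 5 fragments:
  1–56 → 56 bp
  57–78 → 22 bp
  79–96 → 18 bp
  97–107 → 11 bp
  108–183 → 76 bp
Sorted largest to smallest: 76, 56, 22, 18, 11 bp.

76, 56, 22, 18, 11 bp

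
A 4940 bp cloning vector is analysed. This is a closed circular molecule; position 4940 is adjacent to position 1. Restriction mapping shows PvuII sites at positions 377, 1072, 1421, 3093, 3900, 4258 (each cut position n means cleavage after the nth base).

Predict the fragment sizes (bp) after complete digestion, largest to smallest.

1672, 1059, 807, 695, 358, 349 bp

Circular molecule, 6 cuts → 6 fragments:
  1072 − 377 = 695 bp
  1421 − 1072 = 349 bp
  3093 − 1421 = 1672 bp
  3900 − 3093 = 807 bp
  4258 − 3900 = 358 bp
  wrap: 4940 − 4258 + 377 = 1059 bp
Sorted largest to smallest: 1672, 1059, 807, 695, 358, 349 bp.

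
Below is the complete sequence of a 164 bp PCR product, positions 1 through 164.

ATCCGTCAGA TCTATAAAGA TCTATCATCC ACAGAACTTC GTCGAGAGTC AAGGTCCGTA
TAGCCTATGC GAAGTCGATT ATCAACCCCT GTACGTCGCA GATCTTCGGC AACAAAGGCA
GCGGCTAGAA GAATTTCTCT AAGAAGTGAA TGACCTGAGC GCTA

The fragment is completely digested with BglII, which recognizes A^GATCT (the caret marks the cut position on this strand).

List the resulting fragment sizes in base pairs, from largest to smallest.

BglII sites (AGATCT) start at positions 8, 18, 100.
BglII cuts after the first base of each site, so after positions 8, 18, 100.
Linear molecule, 3 cuts → 4 fragments:
  1–8 → 8 bp
  9–18 → 10 bp
  19–100 → 82 bp
  101–164 → 64 bp
Sorted largest to smallest: 82, 64, 10, 8 bp.

82, 64, 10, 8 bp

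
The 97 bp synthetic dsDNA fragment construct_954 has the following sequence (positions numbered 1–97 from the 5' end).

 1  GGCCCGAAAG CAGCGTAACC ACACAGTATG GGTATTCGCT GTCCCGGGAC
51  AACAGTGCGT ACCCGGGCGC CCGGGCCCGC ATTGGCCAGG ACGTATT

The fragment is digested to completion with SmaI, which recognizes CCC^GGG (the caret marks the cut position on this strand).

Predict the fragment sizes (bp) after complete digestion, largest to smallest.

SmaI sites (CCCGGG) start at positions 43, 62, 70.
SmaI cuts after base 3 of each site, so after positions 45, 64, 72.
Linear molecule, 3 cuts → 4 fragments:
  1–45 → 45 bp
  46–64 → 19 bp
  65–72 → 8 bp
  73–97 → 25 bp
Sorted largest to smallest: 45, 25, 19, 8 bp.

45, 25, 19, 8 bp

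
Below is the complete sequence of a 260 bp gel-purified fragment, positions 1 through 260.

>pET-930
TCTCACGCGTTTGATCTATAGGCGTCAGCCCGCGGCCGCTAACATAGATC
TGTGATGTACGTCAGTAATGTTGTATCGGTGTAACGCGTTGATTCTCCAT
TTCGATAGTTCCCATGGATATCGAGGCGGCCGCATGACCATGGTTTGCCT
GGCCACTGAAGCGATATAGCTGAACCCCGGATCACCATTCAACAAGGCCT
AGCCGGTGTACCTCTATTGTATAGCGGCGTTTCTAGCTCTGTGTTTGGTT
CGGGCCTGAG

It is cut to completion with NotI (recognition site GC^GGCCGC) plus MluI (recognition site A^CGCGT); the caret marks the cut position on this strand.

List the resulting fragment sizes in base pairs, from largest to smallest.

133, 51, 43, 28, 5 bp

NotI sites (GCGGCCGC) start at positions 32, 126.
NotI cuts after base 2 of each site, so after positions 33, 127.
MluI sites (ACGCGT) start at positions 5, 84.
MluI cuts after the first base of each site, so after positions 5, 84.
Combined cut positions: 5, 33, 84, 127.
Linear molecule, 4 cuts → 5 fragments:
  1–5 → 5 bp
  6–33 → 28 bp
  34–84 → 51 bp
  85–127 → 43 bp
  128–260 → 133 bp
Sorted largest to smallest: 133, 51, 43, 28, 5 bp.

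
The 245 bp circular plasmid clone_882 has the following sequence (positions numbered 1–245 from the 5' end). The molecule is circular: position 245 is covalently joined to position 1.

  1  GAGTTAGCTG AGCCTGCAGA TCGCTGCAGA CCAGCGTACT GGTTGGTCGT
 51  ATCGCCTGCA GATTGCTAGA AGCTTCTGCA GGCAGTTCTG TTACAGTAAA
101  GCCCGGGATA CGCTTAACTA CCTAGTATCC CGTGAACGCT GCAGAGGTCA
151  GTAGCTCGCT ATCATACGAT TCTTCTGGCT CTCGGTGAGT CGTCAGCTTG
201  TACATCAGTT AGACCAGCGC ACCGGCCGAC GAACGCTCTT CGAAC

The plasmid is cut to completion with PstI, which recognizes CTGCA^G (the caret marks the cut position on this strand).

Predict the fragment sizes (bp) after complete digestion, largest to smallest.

120, 63, 32, 20, 10 bp

PstI sites (CTGCAG) start at positions 14, 24, 56, 76, 139.
PstI cuts after base 5 of each site (before the last base), so after positions 18, 28, 60, 80, 143.
Circular molecule, 5 cuts → 5 fragments:
  19–28 → 10 bp
  29–60 → 32 bp
  61–80 → 20 bp
  81–143 → 63 bp
  144–245 then 1–18 → 102 + 18 = 120 bp
Sorted largest to smallest: 120, 63, 32, 20, 10 bp.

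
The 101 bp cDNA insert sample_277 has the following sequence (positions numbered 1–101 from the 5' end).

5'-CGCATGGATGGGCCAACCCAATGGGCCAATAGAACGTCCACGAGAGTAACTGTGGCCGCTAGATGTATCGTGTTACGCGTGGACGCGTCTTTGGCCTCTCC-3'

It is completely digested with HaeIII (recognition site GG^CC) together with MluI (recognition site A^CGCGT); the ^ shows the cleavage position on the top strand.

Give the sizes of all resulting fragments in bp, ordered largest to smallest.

HaeIII sites (GGCC) start at positions 11, 24, 54, 93.
HaeIII cuts after base 2 of each site, so after positions 12, 25, 55, 94.
MluI sites (ACGCGT) start at positions 75, 83.
MluI cuts after the first base of each site, so after positions 75, 83.
Combined cut positions: 12, 25, 55, 75, 83, 94.
Linear molecule, 6 cuts → 7 fragments:
  1–12 → 12 bp
  13–25 → 13 bp
  26–55 → 30 bp
  56–75 → 20 bp
  76–83 → 8 bp
  84–94 → 11 bp
  95–101 → 7 bp
Sorted largest to smallest: 30, 20, 13, 12, 11, 8, 7 bp.

30, 20, 13, 12, 11, 8, 7 bp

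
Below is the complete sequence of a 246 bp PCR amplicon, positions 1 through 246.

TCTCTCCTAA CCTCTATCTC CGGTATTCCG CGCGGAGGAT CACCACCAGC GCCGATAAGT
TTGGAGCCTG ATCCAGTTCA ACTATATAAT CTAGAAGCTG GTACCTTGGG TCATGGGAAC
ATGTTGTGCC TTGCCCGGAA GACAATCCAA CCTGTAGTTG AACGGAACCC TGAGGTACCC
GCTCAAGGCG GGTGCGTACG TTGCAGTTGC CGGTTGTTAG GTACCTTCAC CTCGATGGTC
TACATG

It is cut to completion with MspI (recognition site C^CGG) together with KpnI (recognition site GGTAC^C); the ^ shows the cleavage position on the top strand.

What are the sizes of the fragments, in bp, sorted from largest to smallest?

84, 43, 32, 31, 22, 20, 14 bp

MspI sites (CCGG) start at positions 20, 135, 210.
MspI cuts after the first base of each site, so after positions 20, 135, 210.
KpnI sites (GGTACC) start at positions 100, 174, 220.
KpnI cuts after base 5 of each site (before the last base), so after positions 104, 178, 224.
Combined cut positions: 20, 104, 135, 178, 210, 224.
Linear molecule, 6 cuts → 7 fragments:
  1–20 → 20 bp
  21–104 → 84 bp
  105–135 → 31 bp
  136–178 → 43 bp
  179–210 → 32 bp
  211–224 → 14 bp
  225–246 → 22 bp
Sorted largest to smallest: 84, 43, 32, 31, 22, 20, 14 bp.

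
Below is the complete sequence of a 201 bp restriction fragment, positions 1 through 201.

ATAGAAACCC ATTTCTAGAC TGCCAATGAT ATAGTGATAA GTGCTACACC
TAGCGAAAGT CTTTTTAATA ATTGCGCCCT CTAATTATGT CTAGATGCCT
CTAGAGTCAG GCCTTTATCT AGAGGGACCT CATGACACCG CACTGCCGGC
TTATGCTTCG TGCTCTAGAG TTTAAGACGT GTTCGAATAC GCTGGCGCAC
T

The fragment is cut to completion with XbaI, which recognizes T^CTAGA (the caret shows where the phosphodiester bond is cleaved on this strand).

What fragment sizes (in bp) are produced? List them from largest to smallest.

XbaI sites (TCTAGA) start at positions 14, 90, 100, 118, 164.
XbaI cuts after the first base of each site, so after positions 14, 90, 100, 118, 164.
Linear molecule, 5 cuts → 6 fragments:
  1–14 → 14 bp
  15–90 → 76 bp
  91–100 → 10 bp
  101–118 → 18 bp
  119–164 → 46 bp
  165–201 → 37 bp
Sorted largest to smallest: 76, 46, 37, 18, 14, 10 bp.

76, 46, 37, 18, 14, 10 bp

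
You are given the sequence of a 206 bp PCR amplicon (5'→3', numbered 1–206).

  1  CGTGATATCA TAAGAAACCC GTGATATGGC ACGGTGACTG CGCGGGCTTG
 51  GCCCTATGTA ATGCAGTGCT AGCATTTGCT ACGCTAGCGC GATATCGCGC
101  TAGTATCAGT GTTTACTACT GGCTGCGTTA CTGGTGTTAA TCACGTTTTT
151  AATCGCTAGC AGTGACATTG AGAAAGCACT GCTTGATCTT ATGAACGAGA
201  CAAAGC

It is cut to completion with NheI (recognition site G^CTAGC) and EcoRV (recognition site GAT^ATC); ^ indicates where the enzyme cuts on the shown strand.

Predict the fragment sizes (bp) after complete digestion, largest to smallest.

62, 62, 51, 15, 10, 6 bp

NheI sites (GCTAGC) start at positions 68, 83, 155.
NheI cuts after the first base of each site, so after positions 68, 83, 155.
EcoRV sites (GATATC) start at positions 4, 91.
EcoRV cuts after base 3 of each site, so after positions 6, 93.
Combined cut positions: 6, 68, 83, 93, 155.
Linear molecule, 5 cuts → 6 fragments:
  1–6 → 6 bp
  7–68 → 62 bp
  69–83 → 15 bp
  84–93 → 10 bp
  94–155 → 62 bp
  156–206 → 51 bp
Sorted largest to smallest: 62, 62, 51, 15, 10, 6 bp.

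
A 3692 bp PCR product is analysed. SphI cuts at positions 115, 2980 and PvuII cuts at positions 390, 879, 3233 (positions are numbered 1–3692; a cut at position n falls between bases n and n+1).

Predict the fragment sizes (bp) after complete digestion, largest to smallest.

Combined cut positions (sorted): 115, 390, 879, 2980, 3233.
Linear molecule, 5 cuts → 6 fragments:
  115 − 0 = 115 bp
  390 − 115 = 275 bp
  879 − 390 = 489 bp
  2980 − 879 = 2101 bp
  3233 − 2980 = 253 bp
  3692 − 3233 = 459 bp
Sorted largest to smallest: 2101, 489, 459, 275, 253, 115 bp.

2101, 489, 459, 275, 253, 115 bp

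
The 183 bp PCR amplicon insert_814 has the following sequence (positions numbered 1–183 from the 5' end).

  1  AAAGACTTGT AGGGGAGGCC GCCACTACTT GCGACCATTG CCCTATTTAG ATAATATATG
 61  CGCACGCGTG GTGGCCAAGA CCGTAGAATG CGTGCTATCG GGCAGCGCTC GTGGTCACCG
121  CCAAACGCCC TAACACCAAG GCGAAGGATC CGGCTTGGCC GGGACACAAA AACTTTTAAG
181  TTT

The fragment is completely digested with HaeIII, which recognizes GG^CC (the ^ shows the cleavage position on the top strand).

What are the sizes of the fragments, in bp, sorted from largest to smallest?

HaeIII sites (GGCC) start at positions 17, 73, 157.
HaeIII cuts after base 2 of each site, so after positions 18, 74, 158.
Linear molecule, 3 cuts → 4 fragments:
  1–18 → 18 bp
  19–74 → 56 bp
  75–158 → 84 bp
  159–183 → 25 bp
Sorted largest to smallest: 84, 56, 25, 18 bp.

84, 56, 25, 18 bp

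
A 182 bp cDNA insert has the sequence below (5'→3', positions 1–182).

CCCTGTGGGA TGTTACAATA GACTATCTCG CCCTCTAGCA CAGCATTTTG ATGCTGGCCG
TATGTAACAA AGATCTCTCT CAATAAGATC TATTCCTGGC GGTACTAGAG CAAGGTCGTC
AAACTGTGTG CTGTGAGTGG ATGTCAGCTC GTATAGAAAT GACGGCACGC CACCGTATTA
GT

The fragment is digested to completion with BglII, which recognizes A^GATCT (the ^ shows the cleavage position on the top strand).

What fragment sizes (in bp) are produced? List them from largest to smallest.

96, 71, 15 bp

BglII sites (AGATCT) start at positions 71, 86.
BglII cuts after the first base of each site, so after positions 71, 86.
Linear molecule, 2 cuts → 3 fragments:
  1–71 → 71 bp
  72–86 → 15 bp
  87–182 → 96 bp
Sorted largest to smallest: 96, 71, 15 bp.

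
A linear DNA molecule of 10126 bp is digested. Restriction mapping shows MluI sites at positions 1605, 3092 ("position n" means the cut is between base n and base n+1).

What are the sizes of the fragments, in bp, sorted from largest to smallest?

Linear molecule, 2 cuts → 3 fragments:
  1605 − 0 = 1605 bp
  3092 − 1605 = 1487 bp
  10126 − 3092 = 7034 bp
Sorted largest to smallest: 7034, 1605, 1487 bp.

7034, 1605, 1487 bp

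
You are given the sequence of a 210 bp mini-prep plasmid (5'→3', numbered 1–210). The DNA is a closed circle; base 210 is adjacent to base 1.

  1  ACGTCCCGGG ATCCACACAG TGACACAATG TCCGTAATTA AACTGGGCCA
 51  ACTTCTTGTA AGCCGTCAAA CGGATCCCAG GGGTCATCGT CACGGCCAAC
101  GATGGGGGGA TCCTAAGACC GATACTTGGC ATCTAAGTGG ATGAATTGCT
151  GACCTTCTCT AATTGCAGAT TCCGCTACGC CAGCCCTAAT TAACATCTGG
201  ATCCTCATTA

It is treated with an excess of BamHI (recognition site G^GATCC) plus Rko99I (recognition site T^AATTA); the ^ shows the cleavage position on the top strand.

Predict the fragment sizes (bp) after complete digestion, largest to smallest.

79, 37, 36, 26, 20, 12 bp

BamHI sites (GGATCC) start at positions 9, 72, 108, 199.
BamHI cuts after the first base of each site, so after positions 9, 72, 108, 199.
Rko99I sites (TAATTA) start at positions 35, 187.
Rko99I cuts after the first base of each site, so after positions 35, 187.
Combined cut positions: 9, 35, 72, 108, 187, 199.
Circular molecule, 6 cuts → 6 fragments:
  10–35 → 26 bp
  36–72 → 37 bp
  73–108 → 36 bp
  109–187 → 79 bp
  188–199 → 12 bp
  200–210 then 1–9 → 11 + 9 = 20 bp
Sorted largest to smallest: 79, 37, 36, 26, 20, 12 bp.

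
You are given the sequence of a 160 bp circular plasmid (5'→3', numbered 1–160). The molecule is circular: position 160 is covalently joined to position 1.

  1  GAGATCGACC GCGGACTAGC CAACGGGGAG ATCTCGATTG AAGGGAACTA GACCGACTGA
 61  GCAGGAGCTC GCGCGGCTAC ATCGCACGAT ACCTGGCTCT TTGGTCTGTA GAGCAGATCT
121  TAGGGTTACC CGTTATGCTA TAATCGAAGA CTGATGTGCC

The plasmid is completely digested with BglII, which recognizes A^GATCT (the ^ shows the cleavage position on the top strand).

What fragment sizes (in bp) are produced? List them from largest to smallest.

86, 74 bp

BglII sites (AGATCT) start at positions 29, 115.
BglII cuts after the first base of each site, so after positions 29, 115.
Circular molecule, 2 cuts → 2 fragments:
  30–115 → 86 bp
  116–160 then 1–29 → 45 + 29 = 74 bp
Sorted largest to smallest: 86, 74 bp.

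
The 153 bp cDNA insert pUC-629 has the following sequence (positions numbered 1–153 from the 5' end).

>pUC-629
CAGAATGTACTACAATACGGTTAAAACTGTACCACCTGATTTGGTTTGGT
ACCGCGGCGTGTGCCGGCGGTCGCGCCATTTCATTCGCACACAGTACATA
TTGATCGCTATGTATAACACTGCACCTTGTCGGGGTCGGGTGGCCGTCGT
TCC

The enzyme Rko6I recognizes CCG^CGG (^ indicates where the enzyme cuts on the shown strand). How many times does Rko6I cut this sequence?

1

CCGCGG occurs starting at position 52.
Rko6I cuts at 1 site.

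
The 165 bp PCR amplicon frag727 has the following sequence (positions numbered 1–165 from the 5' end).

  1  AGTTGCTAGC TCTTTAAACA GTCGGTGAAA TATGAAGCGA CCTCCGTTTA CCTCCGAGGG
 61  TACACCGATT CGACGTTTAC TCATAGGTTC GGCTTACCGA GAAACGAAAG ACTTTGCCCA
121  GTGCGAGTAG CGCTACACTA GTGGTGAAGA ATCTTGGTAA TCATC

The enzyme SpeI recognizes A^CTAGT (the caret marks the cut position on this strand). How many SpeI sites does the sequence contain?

ACTAGT occurs starting at position 137.
SpeI cuts at 1 site.

1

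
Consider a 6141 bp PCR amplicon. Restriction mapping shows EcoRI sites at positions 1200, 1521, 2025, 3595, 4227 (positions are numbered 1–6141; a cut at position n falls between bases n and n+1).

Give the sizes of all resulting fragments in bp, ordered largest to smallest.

Linear molecule, 5 cuts → 6 fragments:
  1200 − 0 = 1200 bp
  1521 − 1200 = 321 bp
  2025 − 1521 = 504 bp
  3595 − 2025 = 1570 bp
  4227 − 3595 = 632 bp
  6141 − 4227 = 1914 bp
Sorted largest to smallest: 1914, 1570, 1200, 632, 504, 321 bp.

1914, 1570, 1200, 632, 504, 321 bp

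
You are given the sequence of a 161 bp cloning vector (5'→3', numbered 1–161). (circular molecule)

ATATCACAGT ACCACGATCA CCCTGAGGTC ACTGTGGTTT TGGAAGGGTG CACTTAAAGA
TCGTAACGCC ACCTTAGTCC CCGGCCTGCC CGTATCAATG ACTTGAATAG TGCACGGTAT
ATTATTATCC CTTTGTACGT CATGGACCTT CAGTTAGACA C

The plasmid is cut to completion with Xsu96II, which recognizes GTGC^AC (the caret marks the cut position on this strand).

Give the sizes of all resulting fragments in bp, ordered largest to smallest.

Xsu96II sites (GTGCAC) start at positions 48, 110.
Xsu96II cuts after base 4 of each site, so after positions 51, 113.
Circular molecule, 2 cuts → 2 fragments:
  52–113 → 62 bp
  114–161 then 1–51 → 48 + 51 = 99 bp
Sorted largest to smallest: 99, 62 bp.

99, 62 bp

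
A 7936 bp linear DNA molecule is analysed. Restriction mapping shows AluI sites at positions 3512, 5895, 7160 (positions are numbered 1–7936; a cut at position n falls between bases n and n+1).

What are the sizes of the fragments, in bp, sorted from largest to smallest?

3512, 2383, 1265, 776 bp

Linear molecule, 3 cuts → 4 fragments:
  3512 − 0 = 3512 bp
  5895 − 3512 = 2383 bp
  7160 − 5895 = 1265 bp
  7936 − 7160 = 776 bp
Sorted largest to smallest: 3512, 2383, 1265, 776 bp.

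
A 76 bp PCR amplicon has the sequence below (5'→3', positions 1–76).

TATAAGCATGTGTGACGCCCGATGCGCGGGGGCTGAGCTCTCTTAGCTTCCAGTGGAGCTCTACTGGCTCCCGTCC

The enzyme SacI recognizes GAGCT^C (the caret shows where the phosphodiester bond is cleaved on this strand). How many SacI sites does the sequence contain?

2

GAGCTC occurs starting at positions 35, 56.
SacI cuts at 2 sites.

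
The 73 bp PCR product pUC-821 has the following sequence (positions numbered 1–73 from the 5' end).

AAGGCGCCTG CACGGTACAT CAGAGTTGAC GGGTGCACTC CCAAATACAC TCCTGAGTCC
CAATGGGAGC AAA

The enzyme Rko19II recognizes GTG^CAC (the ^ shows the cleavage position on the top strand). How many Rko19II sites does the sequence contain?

GTGCAC occurs starting at position 33.
Rko19II cuts at 1 site.

1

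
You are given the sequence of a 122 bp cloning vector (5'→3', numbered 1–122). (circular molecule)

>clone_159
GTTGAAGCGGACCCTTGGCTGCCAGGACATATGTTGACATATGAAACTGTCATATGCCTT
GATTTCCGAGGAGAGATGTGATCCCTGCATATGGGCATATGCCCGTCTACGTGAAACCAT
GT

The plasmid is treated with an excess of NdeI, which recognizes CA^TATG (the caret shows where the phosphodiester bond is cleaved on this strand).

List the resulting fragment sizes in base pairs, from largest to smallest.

NdeI sites (CATATG) start at positions 28, 38, 51, 88, 96.
NdeI cuts after base 2 of each site, so after positions 29, 39, 52, 89, 97.
Circular molecule, 5 cuts → 5 fragments:
  30–39 → 10 bp
  40–52 → 13 bp
  53–89 → 37 bp
  90–97 → 8 bp
  98–122 then 1–29 → 25 + 29 = 54 bp
Sorted largest to smallest: 54, 37, 13, 10, 8 bp.

54, 37, 13, 10, 8 bp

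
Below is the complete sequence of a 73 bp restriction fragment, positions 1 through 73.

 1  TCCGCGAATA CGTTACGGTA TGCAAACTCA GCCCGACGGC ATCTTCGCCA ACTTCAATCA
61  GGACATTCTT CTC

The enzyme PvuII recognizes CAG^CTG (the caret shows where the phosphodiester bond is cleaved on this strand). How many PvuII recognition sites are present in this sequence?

No occurrence of CAGCTG is present in the sequence.
PvuII does not cut: 0 sites.

0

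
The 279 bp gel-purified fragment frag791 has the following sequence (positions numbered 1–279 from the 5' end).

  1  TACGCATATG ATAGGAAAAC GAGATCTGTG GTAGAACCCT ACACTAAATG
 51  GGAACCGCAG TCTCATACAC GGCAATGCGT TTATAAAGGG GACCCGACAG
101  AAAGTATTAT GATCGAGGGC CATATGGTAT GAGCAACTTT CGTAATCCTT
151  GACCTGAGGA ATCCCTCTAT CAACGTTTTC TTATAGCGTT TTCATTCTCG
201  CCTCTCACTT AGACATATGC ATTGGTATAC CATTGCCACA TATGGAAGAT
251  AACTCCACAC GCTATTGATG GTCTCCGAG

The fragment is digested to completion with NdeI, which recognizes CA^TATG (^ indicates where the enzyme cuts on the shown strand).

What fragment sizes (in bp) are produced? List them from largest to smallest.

116, 93, 39, 25, 6 bp

NdeI sites (CATATG) start at positions 5, 121, 214, 239.
NdeI cuts after base 2 of each site, so after positions 6, 122, 215, 240.
Linear molecule, 4 cuts → 5 fragments:
  1–6 → 6 bp
  7–122 → 116 bp
  123–215 → 93 bp
  216–240 → 25 bp
  241–279 → 39 bp
Sorted largest to smallest: 116, 93, 39, 25, 6 bp.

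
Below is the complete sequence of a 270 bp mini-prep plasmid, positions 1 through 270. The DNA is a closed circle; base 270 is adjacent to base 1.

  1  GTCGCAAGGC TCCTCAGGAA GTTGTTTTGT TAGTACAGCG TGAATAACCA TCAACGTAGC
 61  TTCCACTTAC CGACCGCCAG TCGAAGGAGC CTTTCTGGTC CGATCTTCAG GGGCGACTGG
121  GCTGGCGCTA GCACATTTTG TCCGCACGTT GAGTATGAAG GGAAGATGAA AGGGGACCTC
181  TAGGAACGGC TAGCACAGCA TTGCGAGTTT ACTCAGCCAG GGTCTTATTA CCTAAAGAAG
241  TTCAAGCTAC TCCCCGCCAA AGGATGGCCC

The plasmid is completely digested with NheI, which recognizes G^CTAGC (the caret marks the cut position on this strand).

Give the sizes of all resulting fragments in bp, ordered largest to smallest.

NheI sites (GCTAGC) start at positions 127, 189.
NheI cuts after the first base of each site, so after positions 127, 189.
Circular molecule, 2 cuts → 2 fragments:
  128–189 → 62 bp
  190–270 then 1–127 → 81 + 127 = 208 bp
Sorted largest to smallest: 208, 62 bp.

208, 62 bp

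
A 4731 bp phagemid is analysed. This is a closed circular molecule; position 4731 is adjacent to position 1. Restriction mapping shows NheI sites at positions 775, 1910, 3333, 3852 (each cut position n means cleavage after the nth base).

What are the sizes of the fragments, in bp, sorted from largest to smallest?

Circular molecule, 4 cuts → 4 fragments:
  1910 − 775 = 1135 bp
  3333 − 1910 = 1423 bp
  3852 − 3333 = 519 bp
  wrap: 4731 − 3852 + 775 = 1654 bp
Sorted largest to smallest: 1654, 1423, 1135, 519 bp.

1654, 1423, 1135, 519 bp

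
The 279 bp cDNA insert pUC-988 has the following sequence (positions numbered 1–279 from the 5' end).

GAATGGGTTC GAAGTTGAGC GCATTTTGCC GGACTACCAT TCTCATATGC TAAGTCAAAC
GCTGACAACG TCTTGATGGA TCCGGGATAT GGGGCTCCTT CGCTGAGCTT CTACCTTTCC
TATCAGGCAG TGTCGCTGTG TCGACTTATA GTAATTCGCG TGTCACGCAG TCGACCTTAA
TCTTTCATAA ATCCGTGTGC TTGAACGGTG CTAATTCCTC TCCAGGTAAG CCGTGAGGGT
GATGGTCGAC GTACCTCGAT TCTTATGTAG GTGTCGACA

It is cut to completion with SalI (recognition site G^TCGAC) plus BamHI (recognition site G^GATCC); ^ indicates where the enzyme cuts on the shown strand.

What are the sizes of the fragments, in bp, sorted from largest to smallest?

78, 75, 62, 30, 28, 6 bp

SalI sites (GTCGAC) start at positions 140, 170, 245, 273.
SalI cuts after the first base of each site, so after positions 140, 170, 245, 273.
The BamHI site (GGATCC) starts at position 78.
BamHI cuts after the first base of each site, so after position 78.
Combined cut positions: 78, 140, 170, 245, 273.
Linear molecule, 5 cuts → 6 fragments:
  1–78 → 78 bp
  79–140 → 62 bp
  141–170 → 30 bp
  171–245 → 75 bp
  246–273 → 28 bp
  274–279 → 6 bp
Sorted largest to smallest: 78, 75, 62, 30, 28, 6 bp.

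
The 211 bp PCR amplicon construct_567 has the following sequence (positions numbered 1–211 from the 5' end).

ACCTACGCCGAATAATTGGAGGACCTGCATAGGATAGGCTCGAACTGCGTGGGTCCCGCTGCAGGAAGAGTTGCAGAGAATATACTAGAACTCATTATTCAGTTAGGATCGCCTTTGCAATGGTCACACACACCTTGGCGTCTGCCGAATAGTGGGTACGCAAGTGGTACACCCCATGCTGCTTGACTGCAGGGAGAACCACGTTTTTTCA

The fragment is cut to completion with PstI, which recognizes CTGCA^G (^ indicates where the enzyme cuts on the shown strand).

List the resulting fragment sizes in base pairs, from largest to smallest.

PstI sites (CTGCAG) start at positions 59, 187.
PstI cuts after base 5 of each site (before the last base), so after positions 63, 191.
Linear molecule, 2 cuts → 3 fragments:
  1–63 → 63 bp
  64–191 → 128 bp
  192–211 → 20 bp
Sorted largest to smallest: 128, 63, 20 bp.

128, 63, 20 bp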